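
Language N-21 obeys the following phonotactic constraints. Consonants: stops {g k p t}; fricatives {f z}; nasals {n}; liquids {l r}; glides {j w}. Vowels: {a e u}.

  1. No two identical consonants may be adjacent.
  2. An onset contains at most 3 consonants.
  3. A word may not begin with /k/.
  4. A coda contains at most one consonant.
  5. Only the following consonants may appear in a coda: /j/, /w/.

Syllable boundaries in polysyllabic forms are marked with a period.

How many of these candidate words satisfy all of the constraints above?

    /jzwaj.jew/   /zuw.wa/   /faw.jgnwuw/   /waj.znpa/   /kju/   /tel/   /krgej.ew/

/jzwaj.jew/ — violates constraint 1: adjacent identical consonants /jj/ → not permitted
/zuw.wa/ — violates constraint 1: adjacent identical consonants /ww/ → not permitted
/faw.jgnwuw/ — violates constraint 2: syllable 2 onset /jgnw/ has 4 consonants (> 3) → not permitted
/waj.znpa/ — σ1 onset /w/, coda /j/ ok; σ2 onset /znp/ (3C), coda /∅/ ok → permitted
/kju/ — violates constraint 3: word begins with /k/ → not permitted
/tel/ — violates constraint 5: syllable 1 coda contains /l/, which is not a licensed coda consonant → not permitted
/krgej.ew/ — violates constraint 3: word begins with /k/ → not permitted
Permitted: /waj.znpa/ → 1.

1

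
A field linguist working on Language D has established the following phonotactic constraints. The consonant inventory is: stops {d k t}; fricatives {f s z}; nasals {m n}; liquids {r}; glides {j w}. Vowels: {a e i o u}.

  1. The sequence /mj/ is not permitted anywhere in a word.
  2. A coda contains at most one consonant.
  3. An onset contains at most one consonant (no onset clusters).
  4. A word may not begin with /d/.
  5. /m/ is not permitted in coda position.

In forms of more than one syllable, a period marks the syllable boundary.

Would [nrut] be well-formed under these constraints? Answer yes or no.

[nrut] — violates constraint 3: syllable 1 onset /nr/ has 2 consonants (> 1) → ill-formed

no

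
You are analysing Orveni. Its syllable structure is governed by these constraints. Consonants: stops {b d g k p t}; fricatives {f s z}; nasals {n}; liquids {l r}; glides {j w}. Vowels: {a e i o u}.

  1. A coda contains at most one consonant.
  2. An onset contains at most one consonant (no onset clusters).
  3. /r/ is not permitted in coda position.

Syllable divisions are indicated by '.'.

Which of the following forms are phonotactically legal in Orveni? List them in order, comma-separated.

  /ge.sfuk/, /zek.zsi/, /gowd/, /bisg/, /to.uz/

/ge.sfuk/ — violates constraint 2: syllable 2 onset /sf/ has 2 consonants (> 1) → phonotactically illegal
/zek.zsi/ — violates constraint 2: syllable 2 onset /zs/ has 2 consonants (> 1) → phonotactically illegal
/gowd/ — violates constraint 1: syllable 1 coda /wd/ has 2 consonants (> 1) → phonotactically illegal
/bisg/ — violates constraint 1: syllable 1 coda /sg/ has 2 consonants (> 1) → phonotactically illegal
/to.uz/ — σ1 onset /t/, coda /∅/ ok; σ2 onset /∅/, coda /z/ ok → phonotactically legal

/to.uz/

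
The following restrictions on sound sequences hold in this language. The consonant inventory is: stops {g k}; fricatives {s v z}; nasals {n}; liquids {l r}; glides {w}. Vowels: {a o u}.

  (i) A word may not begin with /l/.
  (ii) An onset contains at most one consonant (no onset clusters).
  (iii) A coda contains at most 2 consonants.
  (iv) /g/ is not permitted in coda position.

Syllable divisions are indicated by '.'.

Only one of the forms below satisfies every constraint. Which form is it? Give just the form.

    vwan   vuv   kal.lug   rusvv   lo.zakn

vwan — violates constraint (ii): syllable 1 onset /vw/ has 2 consonants (> 1) → not permitted
vuv — σ1 onset /v/, coda /v/ ok → permitted
kal.lug — violates constraint (iv): syllable 2 coda contains /g/ → not permitted
rusvv — violates constraint (iii): syllable 1 coda /svv/ has 3 consonants (> 2) → not permitted
lo.zakn — violates constraint (i): word begins with /l/ → not permitted

vuv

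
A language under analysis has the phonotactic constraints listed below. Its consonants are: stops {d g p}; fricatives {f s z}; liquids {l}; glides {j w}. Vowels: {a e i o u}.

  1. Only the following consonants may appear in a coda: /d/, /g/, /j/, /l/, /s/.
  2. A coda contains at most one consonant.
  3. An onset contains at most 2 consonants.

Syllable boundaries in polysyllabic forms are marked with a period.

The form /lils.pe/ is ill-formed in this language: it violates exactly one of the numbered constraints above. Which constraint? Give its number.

/lils.pe/: syllable 1 coda /ls/ has 2 consonants (> 1).
This is a violation of constraint 2: "A coda contains at most one consonant."
The remaining constraints (1, 3) are satisfied.

2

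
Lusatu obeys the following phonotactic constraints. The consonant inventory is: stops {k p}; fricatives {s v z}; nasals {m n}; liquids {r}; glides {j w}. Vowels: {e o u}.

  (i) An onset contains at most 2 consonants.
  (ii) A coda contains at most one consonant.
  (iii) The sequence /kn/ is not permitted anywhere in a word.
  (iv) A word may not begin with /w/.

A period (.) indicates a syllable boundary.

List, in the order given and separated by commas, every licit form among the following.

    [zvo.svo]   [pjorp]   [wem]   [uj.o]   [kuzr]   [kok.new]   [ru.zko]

[zvo.svo] — σ1 onset /zv/ (2C), coda /∅/ ok; σ2 onset /sv/ (2C), coda /∅/ ok → licit
[pjorp] — violates constraint (ii): syllable 1 coda /rp/ has 2 consonants (> 1) → illicit
[wem] — violates constraint (iv): word begins with /w/ → illicit
[uj.o] — σ1 onset /∅/, coda /j/ ok; σ2 onset /∅/, coda /∅/ ok → licit
[kuzr] — violates constraint (ii): syllable 1 coda /zr/ has 2 consonants (> 1) → illicit
[kok.new] — violates constraint (iii): contains banned sequence /kn/ → illicit
[ru.zko] — σ1 onset /r/, coda /∅/ ok; σ2 onset /zk/ (2C), coda /∅/ ok → licit

[zvo.svo], [uj.o], [ru.zko]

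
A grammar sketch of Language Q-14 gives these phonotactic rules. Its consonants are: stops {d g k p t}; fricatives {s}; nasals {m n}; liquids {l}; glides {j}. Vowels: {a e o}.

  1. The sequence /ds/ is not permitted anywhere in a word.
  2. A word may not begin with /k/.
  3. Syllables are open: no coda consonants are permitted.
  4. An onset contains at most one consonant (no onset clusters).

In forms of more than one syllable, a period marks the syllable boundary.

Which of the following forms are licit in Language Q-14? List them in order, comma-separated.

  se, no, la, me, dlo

se, no, la, me

se — σ1 onset /s/, coda /∅/ ok → licit
no — σ1 onset /n/, coda /∅/ ok → licit
la — σ1 onset /l/, coda /∅/ ok → licit
me — σ1 onset /m/, coda /∅/ ok → licit
dlo — violates constraint 4: syllable 1 onset /dl/ has 2 consonants (> 1) → illicit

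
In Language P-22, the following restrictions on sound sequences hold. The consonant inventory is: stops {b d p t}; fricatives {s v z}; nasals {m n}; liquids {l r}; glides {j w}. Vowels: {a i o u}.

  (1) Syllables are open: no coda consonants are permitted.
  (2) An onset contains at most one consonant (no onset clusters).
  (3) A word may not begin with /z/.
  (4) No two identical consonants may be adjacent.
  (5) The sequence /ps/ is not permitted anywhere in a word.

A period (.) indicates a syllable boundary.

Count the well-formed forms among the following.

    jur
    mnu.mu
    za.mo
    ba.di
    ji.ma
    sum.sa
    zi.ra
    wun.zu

2

jur — violates constraint 1: syllable 1 coda /r/ has 1 consonant (> 0) → ill-formed
mnu.mu — violates constraint 2: syllable 1 onset /mn/ has 2 consonants (> 1) → ill-formed
za.mo — violates constraint 3: word begins with /z/ → ill-formed
ba.di — σ1 onset /b/, coda /∅/ ok; σ2 onset /d/, coda /∅/ ok → well-formed
ji.ma — σ1 onset /j/, coda /∅/ ok; σ2 onset /m/, coda /∅/ ok → well-formed
sum.sa — violates constraint 1: syllable 1 coda /m/ has 1 consonant (> 0) → ill-formed
zi.ra — violates constraint 3: word begins with /z/ → ill-formed
wun.zu — violates constraint 1: syllable 1 coda /n/ has 1 consonant (> 0) → ill-formed
Well-formed: ba.di, ji.ma → 2.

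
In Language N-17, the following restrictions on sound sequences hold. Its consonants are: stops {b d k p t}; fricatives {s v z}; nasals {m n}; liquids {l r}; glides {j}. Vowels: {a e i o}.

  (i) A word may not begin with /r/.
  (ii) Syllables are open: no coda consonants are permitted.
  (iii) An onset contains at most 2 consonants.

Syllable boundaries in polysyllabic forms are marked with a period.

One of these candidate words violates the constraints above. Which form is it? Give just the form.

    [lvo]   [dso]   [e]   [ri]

[lvo] — σ1 onset /lv/ (2C), coda /∅/ ok → licit
[dso] — σ1 onset /ds/ (2C), coda /∅/ ok → licit
[e] — σ1 onset /∅/, coda /∅/ ok → licit
[ri] — violates constraint (i): word begins with /r/ → illicit

[ri]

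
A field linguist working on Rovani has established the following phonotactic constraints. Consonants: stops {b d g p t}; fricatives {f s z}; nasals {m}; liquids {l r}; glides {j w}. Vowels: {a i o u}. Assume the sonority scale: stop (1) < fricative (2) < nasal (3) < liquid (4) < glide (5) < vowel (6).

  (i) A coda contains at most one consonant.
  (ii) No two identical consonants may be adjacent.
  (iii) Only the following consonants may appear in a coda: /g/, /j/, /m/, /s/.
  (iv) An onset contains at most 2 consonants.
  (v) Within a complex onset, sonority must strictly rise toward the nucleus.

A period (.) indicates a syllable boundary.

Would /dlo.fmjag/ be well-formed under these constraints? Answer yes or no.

no

/dlo.fmjag/ — violates constraint (iv): syllable 2 onset /fmj/ has 3 consonants (> 2) → ill-formed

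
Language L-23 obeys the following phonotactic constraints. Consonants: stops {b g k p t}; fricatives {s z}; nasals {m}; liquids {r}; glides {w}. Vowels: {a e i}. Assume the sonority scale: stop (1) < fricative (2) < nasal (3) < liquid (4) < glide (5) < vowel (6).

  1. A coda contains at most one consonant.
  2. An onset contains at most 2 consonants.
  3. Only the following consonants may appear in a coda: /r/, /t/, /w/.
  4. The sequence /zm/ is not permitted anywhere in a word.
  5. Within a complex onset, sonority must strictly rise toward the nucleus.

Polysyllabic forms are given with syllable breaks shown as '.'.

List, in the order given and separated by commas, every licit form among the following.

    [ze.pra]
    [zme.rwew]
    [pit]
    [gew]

[ze.pra], [pit], [gew]

[ze.pra] — σ1 onset /z/, coda /∅/ ok; σ2 onset /pr/ (1→4 rises), coda /∅/ ok → licit
[zme.rwew] — violates constraint 4: contains banned sequence /zm/ → illicit
[pit] — σ1 onset /p/, coda /t/ ok → licit
[gew] — σ1 onset /g/, coda /w/ ok → licit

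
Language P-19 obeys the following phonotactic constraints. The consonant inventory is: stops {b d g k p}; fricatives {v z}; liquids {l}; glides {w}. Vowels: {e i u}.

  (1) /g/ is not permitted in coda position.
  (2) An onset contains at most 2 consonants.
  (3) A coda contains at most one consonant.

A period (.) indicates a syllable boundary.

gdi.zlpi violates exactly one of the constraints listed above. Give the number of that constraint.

gdi.zlpi: syllable 2 onset /zlp/ has 3 consonants (> 2).
This is a violation of constraint 2: "An onset contains at most 2 consonants."
The remaining constraints (1, 3) are satisfied.

2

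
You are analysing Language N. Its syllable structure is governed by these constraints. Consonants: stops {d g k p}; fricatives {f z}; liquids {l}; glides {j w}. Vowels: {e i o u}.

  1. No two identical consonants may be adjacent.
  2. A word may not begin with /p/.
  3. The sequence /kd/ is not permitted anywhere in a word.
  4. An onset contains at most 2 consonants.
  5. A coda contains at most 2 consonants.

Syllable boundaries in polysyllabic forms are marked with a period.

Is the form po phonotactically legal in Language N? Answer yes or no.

no

po — violates constraint 2: word begins with /p/ → phonotactically illegal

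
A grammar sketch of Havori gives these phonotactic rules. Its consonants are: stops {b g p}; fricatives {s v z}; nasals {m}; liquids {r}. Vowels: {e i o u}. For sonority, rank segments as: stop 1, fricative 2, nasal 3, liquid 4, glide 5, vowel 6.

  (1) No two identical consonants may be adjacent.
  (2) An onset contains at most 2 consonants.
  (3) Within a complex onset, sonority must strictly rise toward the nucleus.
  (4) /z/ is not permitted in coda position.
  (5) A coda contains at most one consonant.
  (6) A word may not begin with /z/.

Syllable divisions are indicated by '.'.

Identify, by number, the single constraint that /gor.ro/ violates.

/gor.ro/: adjacent identical consonants /rr/.
This is a violation of constraint 1: "No two identical consonants may be adjacent."
The remaining constraints (2, 3, 4, 5, 6) are satisfied.

1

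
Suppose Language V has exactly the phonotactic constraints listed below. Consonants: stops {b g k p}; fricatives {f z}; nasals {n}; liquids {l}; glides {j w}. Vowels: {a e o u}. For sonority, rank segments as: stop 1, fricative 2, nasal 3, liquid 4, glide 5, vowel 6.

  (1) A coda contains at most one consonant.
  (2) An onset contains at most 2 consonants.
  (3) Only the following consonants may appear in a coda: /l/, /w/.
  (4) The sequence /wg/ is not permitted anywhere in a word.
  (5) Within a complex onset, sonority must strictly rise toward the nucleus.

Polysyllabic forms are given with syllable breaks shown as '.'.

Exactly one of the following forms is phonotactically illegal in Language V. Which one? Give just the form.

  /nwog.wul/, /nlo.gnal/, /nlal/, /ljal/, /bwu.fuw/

/nwog.wul/ — violates constraint 3: syllable 1 coda contains /g/, which is not a licensed coda consonant → phonotactically illegal
/nlo.gnal/ — σ1 onset /nl/ (3→4 rises), coda /∅/ ok; σ2 onset /gn/ (1→3 rises), coda /l/ ok → phonotactically legal
/nlal/ — σ1 onset /nl/ (3→4 rises), coda /l/ ok → phonotactically legal
/ljal/ — σ1 onset /lj/ (4→5 rises), coda /l/ ok → phonotactically legal
/bwu.fuw/ — σ1 onset /bw/ (1→5 rises), coda /∅/ ok; σ2 onset /f/, coda /w/ ok → phonotactically legal

/nwog.wul/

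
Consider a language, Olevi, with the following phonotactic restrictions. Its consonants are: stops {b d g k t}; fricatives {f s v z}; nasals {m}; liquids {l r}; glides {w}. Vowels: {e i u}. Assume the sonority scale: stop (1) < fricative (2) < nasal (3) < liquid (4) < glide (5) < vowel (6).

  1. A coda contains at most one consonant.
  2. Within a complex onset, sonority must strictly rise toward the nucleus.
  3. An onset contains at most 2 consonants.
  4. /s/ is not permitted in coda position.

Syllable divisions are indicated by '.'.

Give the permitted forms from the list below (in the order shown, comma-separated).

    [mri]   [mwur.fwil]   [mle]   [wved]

[mri] — σ1 onset /mr/ (3→4 rises), coda /∅/ ok → permitted
[mwur.fwil] — σ1 onset /mw/ (3→5 rises), coda /r/ ok; σ2 onset /fw/ (2→5 rises), coda /l/ ok → permitted
[mle] — σ1 onset /ml/ (3→4 rises), coda /∅/ ok → permitted
[wved] — violates constraint 2: syllable 1 onset /wv/: /w/ (glide, 5) → /v/ (fricative, 2) does not rise → not permitted

[mri], [mwur.fwil], [mle]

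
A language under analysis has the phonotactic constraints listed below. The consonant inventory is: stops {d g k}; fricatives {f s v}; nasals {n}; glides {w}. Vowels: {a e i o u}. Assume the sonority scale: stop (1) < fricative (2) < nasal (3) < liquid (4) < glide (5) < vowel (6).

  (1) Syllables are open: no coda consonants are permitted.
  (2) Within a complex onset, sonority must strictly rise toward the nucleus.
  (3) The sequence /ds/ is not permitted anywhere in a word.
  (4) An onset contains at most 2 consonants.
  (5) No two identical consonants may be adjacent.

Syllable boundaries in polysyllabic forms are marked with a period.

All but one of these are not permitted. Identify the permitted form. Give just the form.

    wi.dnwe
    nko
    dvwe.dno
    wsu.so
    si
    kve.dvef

si

wi.dnwe — violates constraint 4: syllable 2 onset /dnw/ has 3 consonants (> 2) → not permitted
nko — violates constraint 2: syllable 1 onset /nk/: /n/ (nasal, 3) → /k/ (stop, 1) does not rise → not permitted
dvwe.dno — violates constraint 4: syllable 1 onset /dvw/ has 3 consonants (> 2) → not permitted
wsu.so — violates constraint 2: syllable 1 onset /ws/: /w/ (glide, 5) → /s/ (fricative, 2) does not rise → not permitted
si — σ1 onset /s/, coda /∅/ ok → permitted
kve.dvef — violates constraint 1: syllable 2 coda /f/ has 1 consonant (> 0) → not permitted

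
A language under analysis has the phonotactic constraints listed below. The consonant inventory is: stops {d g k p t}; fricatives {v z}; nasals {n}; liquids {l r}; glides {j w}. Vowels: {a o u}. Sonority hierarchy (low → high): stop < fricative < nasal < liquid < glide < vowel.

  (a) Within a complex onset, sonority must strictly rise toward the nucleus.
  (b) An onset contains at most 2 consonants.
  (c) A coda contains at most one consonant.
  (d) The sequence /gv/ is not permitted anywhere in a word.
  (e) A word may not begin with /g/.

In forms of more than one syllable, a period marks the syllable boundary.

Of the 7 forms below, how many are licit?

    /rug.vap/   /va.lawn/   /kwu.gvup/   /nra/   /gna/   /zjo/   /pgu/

2

/rug.vap/ — violates constraint (d): contains banned sequence /gv/ → illicit
/va.lawn/ — violates constraint (c): syllable 2 coda /wn/ has 2 consonants (> 1) → illicit
/kwu.gvup/ — violates constraint (d): contains banned sequence /gv/ → illicit
/nra/ — σ1 onset /nr/ (3→4 rises), coda /∅/ ok → licit
/gna/ — violates constraint (e): word begins with /g/ → illicit
/zjo/ — σ1 onset /zj/ (2→5 rises), coda /∅/ ok → licit
/pgu/ — violates constraint (a): syllable 1 onset /pg/: /p/ (stop, 1) → /g/ (stop, 1) does not rise → illicit
Licit: /nra/, /zjo/ → 2.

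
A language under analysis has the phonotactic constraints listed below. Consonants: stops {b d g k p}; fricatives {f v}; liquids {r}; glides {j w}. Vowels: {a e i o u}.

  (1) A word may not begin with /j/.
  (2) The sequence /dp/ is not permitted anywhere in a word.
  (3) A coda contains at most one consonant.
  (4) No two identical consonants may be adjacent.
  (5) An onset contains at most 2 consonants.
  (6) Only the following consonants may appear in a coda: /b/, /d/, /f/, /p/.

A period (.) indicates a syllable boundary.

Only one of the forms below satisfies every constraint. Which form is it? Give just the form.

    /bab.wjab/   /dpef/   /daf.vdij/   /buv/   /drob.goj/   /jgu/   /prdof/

/bab.wjab/ — σ1 onset /b/, coda /b/ ok; σ2 onset /wj/ (2C), coda /b/ ok → phonotactically legal
/dpef/ — violates constraint 2: contains banned sequence /dp/ → phonotactically illegal
/daf.vdij/ — violates constraint 6: syllable 2 coda contains /j/, which is not a licensed coda consonant → phonotactically illegal
/buv/ — violates constraint 6: syllable 1 coda contains /v/, which is not a licensed coda consonant → phonotactically illegal
/drob.goj/ — violates constraint 6: syllable 2 coda contains /j/, which is not a licensed coda consonant → phonotactically illegal
/jgu/ — violates constraint 1: word begins with /j/ → phonotactically illegal
/prdof/ — violates constraint 5: syllable 1 onset /prd/ has 3 consonants (> 2) → phonotactically illegal

/bab.wjab/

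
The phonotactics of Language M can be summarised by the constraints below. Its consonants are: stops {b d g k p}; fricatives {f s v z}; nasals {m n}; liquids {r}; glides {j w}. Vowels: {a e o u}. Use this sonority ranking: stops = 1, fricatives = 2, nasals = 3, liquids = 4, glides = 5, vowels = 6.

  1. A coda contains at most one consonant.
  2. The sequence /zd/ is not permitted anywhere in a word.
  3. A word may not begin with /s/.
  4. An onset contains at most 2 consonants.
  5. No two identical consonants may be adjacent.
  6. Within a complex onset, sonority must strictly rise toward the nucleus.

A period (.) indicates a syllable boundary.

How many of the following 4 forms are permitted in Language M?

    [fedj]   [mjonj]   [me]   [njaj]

[fedj] — violates constraint 1: syllable 1 coda /dj/ has 2 consonants (> 1) → not permitted
[mjonj] — violates constraint 1: syllable 1 coda /nj/ has 2 consonants (> 1) → not permitted
[me] — σ1 onset /m/, coda /∅/ ok → permitted
[njaj] — σ1 onset /nj/ (3→5 rises), coda /j/ ok → permitted
Permitted: [me], [njaj] → 2.

2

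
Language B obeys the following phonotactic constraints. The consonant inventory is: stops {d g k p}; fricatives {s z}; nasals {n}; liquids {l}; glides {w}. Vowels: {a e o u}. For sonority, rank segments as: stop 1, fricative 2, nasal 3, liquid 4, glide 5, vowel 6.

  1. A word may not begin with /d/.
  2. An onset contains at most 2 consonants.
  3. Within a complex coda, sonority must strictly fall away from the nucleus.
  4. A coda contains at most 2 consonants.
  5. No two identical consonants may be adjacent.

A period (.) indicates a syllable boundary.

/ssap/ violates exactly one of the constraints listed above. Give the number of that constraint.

5

/ssap/: adjacent identical consonants /ss/.
This is a violation of constraint 5: "No two identical consonants may be adjacent."
The remaining constraints (1, 2, 3, 4) are satisfied.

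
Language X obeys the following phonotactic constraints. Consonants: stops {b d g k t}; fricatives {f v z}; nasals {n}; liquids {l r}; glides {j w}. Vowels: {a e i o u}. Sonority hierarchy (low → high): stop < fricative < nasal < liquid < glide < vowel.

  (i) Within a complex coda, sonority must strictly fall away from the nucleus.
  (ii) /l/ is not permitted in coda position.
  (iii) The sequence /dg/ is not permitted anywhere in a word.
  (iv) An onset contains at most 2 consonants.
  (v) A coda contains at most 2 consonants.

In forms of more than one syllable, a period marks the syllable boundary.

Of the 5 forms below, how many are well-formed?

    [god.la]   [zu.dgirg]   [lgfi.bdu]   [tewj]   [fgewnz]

[god.la] — σ1 onset /g/, coda /d/ ok; σ2 onset /l/, coda /∅/ ok → well-formed
[zu.dgirg] — violates constraint (iii): contains banned sequence /dg/ → ill-formed
[lgfi.bdu] — violates constraint (iv): syllable 1 onset /lgf/ has 3 consonants (> 2) → ill-formed
[tewj] — violates constraint (i): syllable 1 coda /wj/: /w/ (glide, 5) → /j/ (glide, 5) does not fall → ill-formed
[fgewnz] — violates constraint (v): syllable 1 coda /wnz/ has 3 consonants (> 2) → ill-formed
Well-formed: [god.la] → 1.

1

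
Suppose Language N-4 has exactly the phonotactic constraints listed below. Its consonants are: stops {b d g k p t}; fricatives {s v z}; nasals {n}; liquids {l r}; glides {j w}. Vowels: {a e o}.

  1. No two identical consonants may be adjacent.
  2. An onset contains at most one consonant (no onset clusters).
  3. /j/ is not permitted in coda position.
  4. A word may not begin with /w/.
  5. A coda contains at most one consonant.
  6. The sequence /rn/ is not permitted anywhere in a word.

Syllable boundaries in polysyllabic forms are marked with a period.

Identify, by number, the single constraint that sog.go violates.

1

sog.go: adjacent identical consonants /gg/.
This is a violation of constraint 1: "No two identical consonants may be adjacent."
The remaining constraints (2, 3, 4, 5, 6) are satisfied.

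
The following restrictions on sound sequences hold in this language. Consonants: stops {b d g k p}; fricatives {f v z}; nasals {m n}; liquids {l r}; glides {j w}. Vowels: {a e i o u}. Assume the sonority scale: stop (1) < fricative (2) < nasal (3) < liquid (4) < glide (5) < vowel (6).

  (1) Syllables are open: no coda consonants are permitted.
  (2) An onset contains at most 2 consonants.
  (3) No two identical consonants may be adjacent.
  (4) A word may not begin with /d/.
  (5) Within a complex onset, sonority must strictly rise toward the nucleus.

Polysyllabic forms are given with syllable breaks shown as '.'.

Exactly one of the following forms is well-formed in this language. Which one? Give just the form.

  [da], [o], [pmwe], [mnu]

[da] — violates constraint 4: word begins with /d/ → ill-formed
[o] — σ1 onset /∅/, coda /∅/ ok → well-formed
[pmwe] — violates constraint 2: syllable 1 onset /pmw/ has 3 consonants (> 2) → ill-formed
[mnu] — violates constraint 5: syllable 1 onset /mn/: /m/ (nasal, 3) → /n/ (nasal, 3) does not rise → ill-formed

[o]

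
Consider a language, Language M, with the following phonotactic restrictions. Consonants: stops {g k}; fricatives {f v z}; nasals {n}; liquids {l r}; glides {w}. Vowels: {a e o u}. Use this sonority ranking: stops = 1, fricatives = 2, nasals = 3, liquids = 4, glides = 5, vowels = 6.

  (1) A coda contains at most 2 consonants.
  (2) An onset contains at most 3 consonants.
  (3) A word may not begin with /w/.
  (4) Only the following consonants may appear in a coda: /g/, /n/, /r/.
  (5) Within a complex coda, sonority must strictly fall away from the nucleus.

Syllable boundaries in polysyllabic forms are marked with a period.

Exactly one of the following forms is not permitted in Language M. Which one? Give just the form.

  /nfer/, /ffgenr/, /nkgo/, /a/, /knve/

/nfer/ — σ1 onset /nf/ (2C), coda /r/ ok → permitted
/ffgenr/ — violates constraint 5: syllable 1 coda /nr/: /n/ (nasal, 3) → /r/ (liquid, 4) does not fall → not permitted
/nkgo/ — σ1 onset /nkg/ (3C), coda /∅/ ok → permitted
/a/ — σ1 onset /∅/, coda /∅/ ok → permitted
/knve/ — σ1 onset /knv/ (3C), coda /∅/ ok → permitted

/ffgenr/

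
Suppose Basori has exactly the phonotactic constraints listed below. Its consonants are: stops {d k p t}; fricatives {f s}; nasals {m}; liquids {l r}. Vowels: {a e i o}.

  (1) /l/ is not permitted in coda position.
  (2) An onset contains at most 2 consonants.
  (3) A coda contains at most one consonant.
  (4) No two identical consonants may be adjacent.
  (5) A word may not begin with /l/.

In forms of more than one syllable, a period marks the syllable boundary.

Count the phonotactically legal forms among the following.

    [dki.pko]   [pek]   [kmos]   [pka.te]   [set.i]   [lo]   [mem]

[dki.pko] — σ1 onset /dk/ (2C), coda /∅/ ok; σ2 onset /pk/ (2C), coda /∅/ ok → phonotactically legal
[pek] — σ1 onset /p/, coda /k/ ok → phonotactically legal
[kmos] — σ1 onset /km/ (2C), coda /s/ ok → phonotactically legal
[pka.te] — σ1 onset /pk/ (2C), coda /∅/ ok; σ2 onset /t/, coda /∅/ ok → phonotactically legal
[set.i] — σ1 onset /s/, coda /t/ ok; σ2 onset /∅/, coda /∅/ ok → phonotactically legal
[lo] — violates constraint 5: word begins with /l/ → phonotactically illegal
[mem] — σ1 onset /m/, coda /m/ ok → phonotactically legal
Phonotactically legal: [dki.pko], [pek], [kmos], [pka.te], [set.i], [mem] → 6.

6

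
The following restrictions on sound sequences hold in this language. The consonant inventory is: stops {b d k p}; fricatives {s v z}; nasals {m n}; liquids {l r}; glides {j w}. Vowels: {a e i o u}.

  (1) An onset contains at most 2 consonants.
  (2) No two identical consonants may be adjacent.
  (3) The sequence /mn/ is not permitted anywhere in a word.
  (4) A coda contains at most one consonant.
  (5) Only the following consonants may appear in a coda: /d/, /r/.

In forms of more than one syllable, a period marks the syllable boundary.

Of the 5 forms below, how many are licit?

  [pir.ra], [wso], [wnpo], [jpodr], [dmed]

[pir.ra] — violates constraint 2: adjacent identical consonants /rr/ → illicit
[wso] — σ1 onset /ws/ (2C), coda /∅/ ok → licit
[wnpo] — violates constraint 1: syllable 1 onset /wnp/ has 3 consonants (> 2) → illicit
[jpodr] — violates constraint 4: syllable 1 coda /dr/ has 2 consonants (> 1) → illicit
[dmed] — σ1 onset /dm/ (2C), coda /d/ ok → licit
Licit: [wso], [dmed] → 2.

2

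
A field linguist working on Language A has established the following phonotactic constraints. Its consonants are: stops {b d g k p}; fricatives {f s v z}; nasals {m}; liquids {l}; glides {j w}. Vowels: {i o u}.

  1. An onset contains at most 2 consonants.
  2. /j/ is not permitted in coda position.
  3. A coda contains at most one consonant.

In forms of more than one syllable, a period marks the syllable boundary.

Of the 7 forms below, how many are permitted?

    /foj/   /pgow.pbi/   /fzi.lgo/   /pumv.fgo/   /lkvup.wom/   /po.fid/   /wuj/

3

/foj/ — violates constraint 2: syllable 1 coda contains /j/ → not permitted
/pgow.pbi/ — σ1 onset /pg/ (2C), coda /w/ ok; σ2 onset /pb/ (2C), coda /∅/ ok → permitted
/fzi.lgo/ — σ1 onset /fz/ (2C), coda /∅/ ok; σ2 onset /lg/ (2C), coda /∅/ ok → permitted
/pumv.fgo/ — violates constraint 3: syllable 1 coda /mv/ has 2 consonants (> 1) → not permitted
/lkvup.wom/ — violates constraint 1: syllable 1 onset /lkv/ has 3 consonants (> 2) → not permitted
/po.fid/ — σ1 onset /p/, coda /∅/ ok; σ2 onset /f/, coda /d/ ok → permitted
/wuj/ — violates constraint 2: syllable 1 coda contains /j/ → not permitted
Permitted: /pgow.pbi/, /fzi.lgo/, /po.fid/ → 3.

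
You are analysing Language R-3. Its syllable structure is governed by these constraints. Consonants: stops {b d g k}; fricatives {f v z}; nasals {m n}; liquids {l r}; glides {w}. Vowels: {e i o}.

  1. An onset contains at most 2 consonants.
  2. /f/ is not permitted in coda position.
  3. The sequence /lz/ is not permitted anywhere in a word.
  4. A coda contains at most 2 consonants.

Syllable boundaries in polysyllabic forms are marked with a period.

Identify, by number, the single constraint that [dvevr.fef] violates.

2

[dvevr.fef]: syllable 2 coda contains /f/.
This is a violation of constraint 2: "/f/ is not permitted in coda position."
The remaining constraints (1, 3, 4) are satisfied.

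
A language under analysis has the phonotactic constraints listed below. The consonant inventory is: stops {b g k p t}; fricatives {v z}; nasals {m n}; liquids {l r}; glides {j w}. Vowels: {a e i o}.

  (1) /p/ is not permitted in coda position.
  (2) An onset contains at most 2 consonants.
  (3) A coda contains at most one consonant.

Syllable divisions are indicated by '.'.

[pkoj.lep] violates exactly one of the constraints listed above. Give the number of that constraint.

[pkoj.lep]: syllable 2 coda contains /p/.
This is a violation of constraint 1: "/p/ is not permitted in coda position."
The remaining constraints (2, 3) are satisfied.

1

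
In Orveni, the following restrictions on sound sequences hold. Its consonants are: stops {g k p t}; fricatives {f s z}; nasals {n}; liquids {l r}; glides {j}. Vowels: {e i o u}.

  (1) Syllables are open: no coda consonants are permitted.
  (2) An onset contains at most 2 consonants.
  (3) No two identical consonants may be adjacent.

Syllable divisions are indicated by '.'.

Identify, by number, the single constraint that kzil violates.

1

kzil: syllable 1 coda /l/ has 1 consonant (> 0).
This is a violation of constraint 1: "Syllables are open: no coda consonants are permitted."
The remaining constraints (2, 3) are satisfied.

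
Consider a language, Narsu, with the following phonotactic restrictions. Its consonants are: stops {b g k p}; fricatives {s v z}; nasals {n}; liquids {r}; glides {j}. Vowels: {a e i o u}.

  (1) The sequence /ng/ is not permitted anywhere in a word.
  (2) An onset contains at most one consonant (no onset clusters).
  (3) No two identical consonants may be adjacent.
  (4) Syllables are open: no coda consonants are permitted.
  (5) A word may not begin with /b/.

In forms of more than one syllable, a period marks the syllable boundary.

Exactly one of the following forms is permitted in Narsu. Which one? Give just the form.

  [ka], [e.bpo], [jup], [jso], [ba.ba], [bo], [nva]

[ka] — σ1 onset /k/, coda /∅/ ok → permitted
[e.bpo] — violates constraint 2: syllable 2 onset /bp/ has 2 consonants (> 1) → not permitted
[jup] — violates constraint 4: syllable 1 coda /p/ has 1 consonant (> 0) → not permitted
[jso] — violates constraint 2: syllable 1 onset /js/ has 2 consonants (> 1) → not permitted
[ba.ba] — violates constraint 5: word begins with /b/ → not permitted
[bo] — violates constraint 5: word begins with /b/ → not permitted
[nva] — violates constraint 2: syllable 1 onset /nv/ has 2 consonants (> 1) → not permitted

[ka]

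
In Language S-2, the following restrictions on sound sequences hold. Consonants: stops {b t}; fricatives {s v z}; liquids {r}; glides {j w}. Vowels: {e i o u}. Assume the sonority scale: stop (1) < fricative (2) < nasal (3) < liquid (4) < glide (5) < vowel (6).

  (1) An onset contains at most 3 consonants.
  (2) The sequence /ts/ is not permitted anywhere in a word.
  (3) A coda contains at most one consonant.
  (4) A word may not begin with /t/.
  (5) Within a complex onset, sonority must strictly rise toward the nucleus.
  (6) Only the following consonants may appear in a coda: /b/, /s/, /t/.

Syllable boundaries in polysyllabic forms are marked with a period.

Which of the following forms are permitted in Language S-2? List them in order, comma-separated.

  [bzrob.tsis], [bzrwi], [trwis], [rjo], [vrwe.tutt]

[rjo]

[bzrob.tsis] — violates constraint 2: contains banned sequence /ts/ → not permitted
[bzrwi] — violates constraint 1: syllable 1 onset /bzrw/ has 4 consonants (> 3) → not permitted
[trwis] — violates constraint 4: word begins with /t/ → not permitted
[rjo] — σ1 onset /rj/ (4→5 rises), coda /∅/ ok → permitted
[vrwe.tutt] — violates constraint 3: syllable 2 coda /tt/ has 2 consonants (> 1) → not permitted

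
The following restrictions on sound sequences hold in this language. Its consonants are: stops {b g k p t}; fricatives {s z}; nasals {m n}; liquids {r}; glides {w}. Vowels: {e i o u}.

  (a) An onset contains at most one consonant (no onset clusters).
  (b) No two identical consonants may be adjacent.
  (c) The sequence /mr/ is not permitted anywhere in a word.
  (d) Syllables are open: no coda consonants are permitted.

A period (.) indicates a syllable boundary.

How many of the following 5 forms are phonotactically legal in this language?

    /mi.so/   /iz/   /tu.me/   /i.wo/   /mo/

/mi.so/ — σ1 onset /m/, coda /∅/ ok; σ2 onset /s/, coda /∅/ ok → phonotactically legal
/iz/ — violates constraint (d): syllable 1 coda /z/ has 1 consonant (> 0) → phonotactically illegal
/tu.me/ — σ1 onset /t/, coda /∅/ ok; σ2 onset /m/, coda /∅/ ok → phonotactically legal
/i.wo/ — σ1 onset /∅/, coda /∅/ ok; σ2 onset /w/, coda /∅/ ok → phonotactically legal
/mo/ — σ1 onset /m/, coda /∅/ ok → phonotactically legal
Phonotactically legal: /mi.so/, /tu.me/, /i.wo/, /mo/ → 4.

4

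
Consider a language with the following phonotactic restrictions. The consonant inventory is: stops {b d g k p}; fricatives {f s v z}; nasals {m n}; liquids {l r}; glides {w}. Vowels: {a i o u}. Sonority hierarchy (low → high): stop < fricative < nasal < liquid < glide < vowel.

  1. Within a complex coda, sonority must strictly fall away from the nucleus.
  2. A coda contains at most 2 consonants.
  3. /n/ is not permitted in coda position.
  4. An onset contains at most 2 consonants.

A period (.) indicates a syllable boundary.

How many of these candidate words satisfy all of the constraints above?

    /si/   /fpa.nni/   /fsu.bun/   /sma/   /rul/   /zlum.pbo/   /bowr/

/si/ — σ1 onset /s/, coda /∅/ ok → well-formed
/fpa.nni/ — σ1 onset /fp/ (2C), coda /∅/ ok; σ2 onset /nn/ (2C), coda /∅/ ok → well-formed
/fsu.bun/ — violates constraint 3: syllable 2 coda contains /n/ → ill-formed
/sma/ — σ1 onset /sm/ (2C), coda /∅/ ok → well-formed
/rul/ — σ1 onset /r/, coda /l/ ok → well-formed
/zlum.pbo/ — σ1 onset /zl/ (2C), coda /m/ ok; σ2 onset /pb/ (2C), coda /∅/ ok → well-formed
/bowr/ — σ1 onset /b/, coda /wr/ (5→4 falls) ok → well-formed
Well-formed: /si/, /fpa.nni/, /sma/, /rul/, /zlum.pbo/, /bowr/ → 6.

6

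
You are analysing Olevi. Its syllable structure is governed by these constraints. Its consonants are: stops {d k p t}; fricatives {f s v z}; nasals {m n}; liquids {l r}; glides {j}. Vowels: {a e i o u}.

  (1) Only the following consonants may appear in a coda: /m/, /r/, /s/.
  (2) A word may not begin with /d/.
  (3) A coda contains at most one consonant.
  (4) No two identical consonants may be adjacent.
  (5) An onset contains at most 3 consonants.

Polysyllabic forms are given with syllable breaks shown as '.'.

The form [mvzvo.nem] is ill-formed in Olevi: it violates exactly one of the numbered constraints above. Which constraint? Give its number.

5

[mvzvo.nem]: syllable 1 onset /mvzv/ has 4 consonants (> 3).
This is a violation of constraint 5: "An onset contains at most 3 consonants."
The remaining constraints (1, 2, 3, 4) are satisfied.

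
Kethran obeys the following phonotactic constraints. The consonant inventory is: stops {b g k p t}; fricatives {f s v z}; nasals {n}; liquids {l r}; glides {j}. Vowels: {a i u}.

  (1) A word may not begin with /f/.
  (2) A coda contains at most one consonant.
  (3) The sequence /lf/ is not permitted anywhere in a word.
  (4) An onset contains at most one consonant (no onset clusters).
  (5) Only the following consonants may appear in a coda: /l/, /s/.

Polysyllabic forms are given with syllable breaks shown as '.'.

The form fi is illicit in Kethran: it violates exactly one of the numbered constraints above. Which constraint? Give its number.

1

fi: word begins with /f/.
This is a violation of constraint 1: "A word may not begin with /f/."
The remaining constraints (2, 3, 4, 5) are satisfied.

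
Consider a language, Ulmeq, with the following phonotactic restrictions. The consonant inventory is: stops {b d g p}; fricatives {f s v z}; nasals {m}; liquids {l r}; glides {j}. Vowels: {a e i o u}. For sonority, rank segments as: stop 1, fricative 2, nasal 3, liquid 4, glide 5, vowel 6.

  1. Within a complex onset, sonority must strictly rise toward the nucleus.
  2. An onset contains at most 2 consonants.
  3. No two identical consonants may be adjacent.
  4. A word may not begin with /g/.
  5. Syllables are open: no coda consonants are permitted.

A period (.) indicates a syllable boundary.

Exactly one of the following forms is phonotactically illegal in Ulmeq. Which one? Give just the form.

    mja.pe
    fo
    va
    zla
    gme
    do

gme

mja.pe — σ1 onset /mj/ (3→5 rises), coda /∅/ ok; σ2 onset /p/, coda /∅/ ok → phonotactically legal
fo — σ1 onset /f/, coda /∅/ ok → phonotactically legal
va — σ1 onset /v/, coda /∅/ ok → phonotactically legal
zla — σ1 onset /zl/ (2→4 rises), coda /∅/ ok → phonotactically legal
gme — violates constraint 4: word begins with /g/ → phonotactically illegal
do — σ1 onset /d/, coda /∅/ ok → phonotactically legal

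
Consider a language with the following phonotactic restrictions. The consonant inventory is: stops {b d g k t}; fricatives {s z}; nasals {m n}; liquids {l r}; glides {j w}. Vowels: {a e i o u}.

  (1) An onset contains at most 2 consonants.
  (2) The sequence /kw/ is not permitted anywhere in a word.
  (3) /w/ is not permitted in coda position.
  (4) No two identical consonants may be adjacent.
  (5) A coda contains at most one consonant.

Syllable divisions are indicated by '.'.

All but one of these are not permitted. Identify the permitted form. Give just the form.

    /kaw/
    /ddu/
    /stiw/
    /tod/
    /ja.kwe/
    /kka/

/tod/

/kaw/ — violates constraint 3: syllable 1 coda contains /w/ → not permitted
/ddu/ — violates constraint 4: adjacent identical consonants /dd/ → not permitted
/stiw/ — violates constraint 3: syllable 1 coda contains /w/ → not permitted
/tod/ — σ1 onset /t/, coda /d/ ok → permitted
/ja.kwe/ — violates constraint 2: contains banned sequence /kw/ → not permitted
/kka/ — violates constraint 4: adjacent identical consonants /kk/ → not permitted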